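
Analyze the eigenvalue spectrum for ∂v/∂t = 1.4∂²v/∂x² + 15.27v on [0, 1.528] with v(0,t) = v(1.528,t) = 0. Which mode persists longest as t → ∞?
Eigenvalues: λₙ = 1.4n²π²/1.528² - 15.27.
First three modes:
  n=1: λ₁ = 1.4π²/1.528² - 15.27 ≈ -9.352
  n=2: λ₂ = 5.6π²/1.528² - 15.27 ≈ 8.402
  n=3: λ₃ = 12.6π²/1.528² - 15.27 ≈ 37.993
Since 1.4π²/1.528² ≈ 5.918 < 15.27, λ₁ < 0.
The n=1 mode grows fastest (−λₙ is largest for n=1) → dominates.
Asymptotic: v ~ c₁ sin(πx/1.528) e^{9.352t} (exponential growth at rate −λ₁ ≈ 9.352).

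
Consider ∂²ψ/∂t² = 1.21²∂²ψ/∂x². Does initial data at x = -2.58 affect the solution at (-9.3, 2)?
No. The domain of dependence is [-11.72, -6.88], and -2.58 is outside this interval.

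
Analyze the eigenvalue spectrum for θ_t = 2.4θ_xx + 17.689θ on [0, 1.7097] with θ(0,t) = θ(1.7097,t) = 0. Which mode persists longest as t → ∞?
Eigenvalues: λₙ = 2.4n²π²/1.7097² - 17.689.
First three modes:
  n=1: λ₁ = 2.4π²/1.7097² - 17.689 ≈ -9.586
  n=2: λ₂ = 9.6π²/1.7097² - 17.689 ≈ 14.725
  n=3: λ₃ = 21.6π²/1.7097² - 17.689 ≈ 55.242
Since 2.4π²/1.7097² ≈ 8.103 < 17.689, λ₁ < 0.
The n=1 mode grows fastest (−λₙ is largest for n=1) → dominates.
Asymptotic: θ ~ c₁ sin(πx/1.7097) e^{9.586t} (exponential growth at rate −λ₁ ≈ 9.586).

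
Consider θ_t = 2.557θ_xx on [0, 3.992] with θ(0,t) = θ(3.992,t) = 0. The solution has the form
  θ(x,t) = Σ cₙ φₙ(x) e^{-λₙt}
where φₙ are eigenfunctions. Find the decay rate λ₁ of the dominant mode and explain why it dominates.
Eigenvalues: λₙ = 2.557n²π²/3.992².
First three modes:
  n=1: λ₁ = 2.557π²/3.992² ≈ 1.584
  n=2: λ₂ = 10.228π²/3.992² ≈ 6.334 (4× faster decay)
  n=3: λ₃ = 23.013π²/3.992² ≈ 14.253 (9× faster decay)
As t → ∞, higher modes decay exponentially faster. The n=1 mode dominates: θ ~ c₁ sin(πx/3.992) e^{-λ₁t}.
Decay rate: λ₁ = 2.557π²/3.992² ≈ 1.584.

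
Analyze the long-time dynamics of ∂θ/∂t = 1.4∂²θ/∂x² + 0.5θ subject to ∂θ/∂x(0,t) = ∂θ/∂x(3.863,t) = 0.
Long-time behavior: θ grows unboundedly. With Neumann BCs the constant mode has diffusion eigenvalue 0, so any r > 0 makes it grow like e^(0.5t); solution grows exponentially.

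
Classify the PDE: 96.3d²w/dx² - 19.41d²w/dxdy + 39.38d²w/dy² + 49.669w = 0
A = 96.3, B = -19.41, C = 39.38. Discriminant B² - 4AC = -14792.4279. Since -14792.4279 < 0, elliptic.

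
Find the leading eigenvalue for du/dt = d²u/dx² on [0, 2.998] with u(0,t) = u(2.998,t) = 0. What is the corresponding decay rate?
Eigenvalues: λₙ = n²π²/2.998².
First three modes:
  n=1: λ₁ = π²/2.998² ≈ 1.098
  n=2: λ₂ = 4π²/2.998² ≈ 4.392 (4× faster decay)
  n=3: λ₃ = 9π²/2.998² ≈ 9.883 (9× faster decay)
As t → ∞, higher modes decay exponentially faster. The n=1 mode dominates: u ~ c₁ sin(πx/2.998) e^{-λ₁t}.
Decay rate: λ₁ = π²/2.998² ≈ 1.098.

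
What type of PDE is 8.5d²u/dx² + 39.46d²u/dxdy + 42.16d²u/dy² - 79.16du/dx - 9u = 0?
With A = 8.5, B = 39.46, C = 42.16, the discriminant is 123.6516. This is a hyperbolic PDE.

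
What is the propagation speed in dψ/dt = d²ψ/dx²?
Infinite. The heat equation is parabolic, not hyperbolic, so disturbances propagate instantly.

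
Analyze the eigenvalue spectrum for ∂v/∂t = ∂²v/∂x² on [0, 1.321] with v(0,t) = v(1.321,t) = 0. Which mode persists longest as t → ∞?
Eigenvalues: λₙ = n²π²/1.321².
First three modes:
  n=1: λ₁ = π²/1.321² ≈ 5.656
  n=2: λ₂ = 4π²/1.321² ≈ 22.623 (4× faster decay)
  n=3: λ₃ = 9π²/1.321² ≈ 50.902 (9× faster decay)
As t → ∞, higher modes decay exponentially faster. The n=1 mode dominates: v ~ c₁ sin(πx/1.321) e^{-λ₁t}.
Decay rate: λ₁ = π²/1.321² ≈ 5.656.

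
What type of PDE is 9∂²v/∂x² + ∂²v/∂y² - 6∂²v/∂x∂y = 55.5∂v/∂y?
Rewriting in standard form: 9∂²v/∂x² - 6∂²v/∂x∂y + ∂²v/∂y² - 55.5∂v/∂y = 0. With A = 9, B = -6, C = 1, the discriminant is 0. This is a parabolic PDE.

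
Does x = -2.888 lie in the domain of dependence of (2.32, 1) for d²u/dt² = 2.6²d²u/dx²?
No. The domain of dependence is [-0.28, 4.92], and -2.888 is outside this interval.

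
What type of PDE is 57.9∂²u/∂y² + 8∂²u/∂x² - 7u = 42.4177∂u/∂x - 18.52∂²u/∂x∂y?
Rewriting in standard form: 8∂²u/∂x² + 18.52∂²u/∂x∂y + 57.9∂²u/∂y² - 42.4177∂u/∂x - 7u = 0. With A = 8, B = 18.52, C = 57.9, the discriminant is -1509.8096. This is an elliptic PDE.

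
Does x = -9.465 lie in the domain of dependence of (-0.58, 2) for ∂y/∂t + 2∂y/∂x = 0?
No. Only data at x = -4.58 affects (-0.58, 2). Advection has one-way propagation along characteristics.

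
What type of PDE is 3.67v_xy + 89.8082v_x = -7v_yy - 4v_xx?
Rewriting in standard form: 4v_xx + 3.67v_xy + 7v_yy + 89.8082v_x = 0. With A = 4, B = 3.67, C = 7, the discriminant is -98.5311. This is an elliptic PDE.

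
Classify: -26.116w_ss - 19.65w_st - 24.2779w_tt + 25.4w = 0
Elliptic (discriminant = -2150.0440456).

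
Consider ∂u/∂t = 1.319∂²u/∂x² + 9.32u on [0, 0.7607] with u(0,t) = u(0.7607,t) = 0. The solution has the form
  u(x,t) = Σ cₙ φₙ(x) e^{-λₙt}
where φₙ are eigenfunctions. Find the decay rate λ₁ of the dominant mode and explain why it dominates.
Eigenvalues: λₙ = 1.319n²π²/0.7607² - 9.32.
First three modes:
  n=1: λ₁ = 1.319π²/0.7607² - 9.32 ≈ 13.177
  n=2: λ₂ = 5.276π²/0.7607² - 9.32 ≈ 80.667
  n=3: λ₃ = 11.871π²/0.7607² - 9.32 ≈ 193.15
Since 1.319π²/0.7607² ≈ 22.497 > 9.32, all λₙ > 0.
The n=1 mode decays slowest → dominates as t → ∞.
Asymptotic: u ~ c₁ sin(πx/0.7607) e^{-λ₁t} with decay rate λ₁ ≈ 13.177.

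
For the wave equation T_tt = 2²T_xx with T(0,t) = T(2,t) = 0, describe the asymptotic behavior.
T oscillates (no decay). Energy is conserved; the solution oscillates indefinitely as standing waves.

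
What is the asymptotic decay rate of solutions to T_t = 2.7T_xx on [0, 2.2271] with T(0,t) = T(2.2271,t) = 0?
Eigenvalues: λₙ = 2.7n²π²/2.2271².
First three modes:
  n=1: λ₁ = 2.7π²/2.2271² ≈ 5.373
  n=2: λ₂ = 10.8π²/2.2271² ≈ 21.49 (4× faster decay)
  n=3: λ₃ = 24.3π²/2.2271² ≈ 48.353 (9× faster decay)
As t → ∞, higher modes decay exponentially faster. The n=1 mode dominates: T ~ c₁ sin(πx/2.2271) e^{-λ₁t}.
Decay rate: λ₁ = 2.7π²/2.2271² ≈ 5.373.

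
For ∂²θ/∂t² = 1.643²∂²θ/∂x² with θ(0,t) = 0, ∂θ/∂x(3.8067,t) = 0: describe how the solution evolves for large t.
θ oscillates (no decay). Energy is conserved; the solution oscillates indefinitely as standing waves.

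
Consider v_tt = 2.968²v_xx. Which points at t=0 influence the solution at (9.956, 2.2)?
Domain of dependence: [3.4264, 16.4856]. Signals travel at speed 2.968, so data within |x - 9.956| ≤ 2.968·2.2 = 6.5296 can reach the point.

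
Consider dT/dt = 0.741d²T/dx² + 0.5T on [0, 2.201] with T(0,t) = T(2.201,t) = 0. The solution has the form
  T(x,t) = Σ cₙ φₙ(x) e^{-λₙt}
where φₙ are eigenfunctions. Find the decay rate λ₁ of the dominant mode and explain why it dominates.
Eigenvalues: λₙ = 0.741n²π²/2.201² - 0.5.
First three modes:
  n=1: λ₁ = 0.741π²/2.201² - 0.5 ≈ 1.01
  n=2: λ₂ = 2.964π²/2.201² - 0.5 ≈ 5.539
  n=3: λ₃ = 6.669π²/2.201² - 0.5 ≈ 13.087
Since 0.741π²/2.201² ≈ 1.51 > 0.5, all λₙ > 0.
The n=1 mode decays slowest → dominates as t → ∞.
Asymptotic: T ~ c₁ sin(πx/2.201) e^{-λ₁t} with decay rate λ₁ ≈ 1.01.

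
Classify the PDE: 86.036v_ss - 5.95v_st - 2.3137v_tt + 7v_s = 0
A = 86.036, B = -5.95, C = -2.3137. Discriminant B² - 4AC = 831.6484728. Since 831.6484728 > 0, hyperbolic.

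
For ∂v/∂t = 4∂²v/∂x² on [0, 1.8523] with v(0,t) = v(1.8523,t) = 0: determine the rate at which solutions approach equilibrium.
Eigenvalues: λₙ = 4n²π²/1.8523².
First three modes:
  n=1: λ₁ = 4π²/1.8523² ≈ 11.506
  n=2: λ₂ = 16π²/1.8523² ≈ 46.025 (4× faster decay)
  n=3: λ₃ = 36π²/1.8523² ≈ 103.557 (9× faster decay)
As t → ∞, higher modes decay exponentially faster. The n=1 mode dominates: v ~ c₁ sin(πx/1.8523) e^{-λ₁t}.
Decay rate: λ₁ = 4π²/1.8523² ≈ 11.506.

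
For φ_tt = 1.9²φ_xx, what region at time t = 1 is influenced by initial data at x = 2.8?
Domain of influence: [0.9, 4.7]. Data at x = 2.8 spreads outward at speed 1.9.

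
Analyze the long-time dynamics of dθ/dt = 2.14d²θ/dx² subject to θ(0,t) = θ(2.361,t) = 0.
Long-time behavior: θ → 0. Heat diffuses out through both boundaries.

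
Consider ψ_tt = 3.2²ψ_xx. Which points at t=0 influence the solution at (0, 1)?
Domain of dependence: [-3.2, 3.2]. Signals travel at speed 3.2, so data within |x - 0| ≤ 3.2·1 = 3.2 can reach the point.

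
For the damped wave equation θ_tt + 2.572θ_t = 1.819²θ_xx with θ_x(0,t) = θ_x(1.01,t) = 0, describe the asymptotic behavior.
θ → constant (steady state). Damping (γ=2.572) dissipates the nonconstant modes; with Neumann BCs the spatial average obeys M''+γM'=0 and tends to a finite limit.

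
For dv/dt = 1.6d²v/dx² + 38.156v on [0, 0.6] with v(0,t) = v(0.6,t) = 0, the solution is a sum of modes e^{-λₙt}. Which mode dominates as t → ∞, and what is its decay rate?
Eigenvalues: λₙ = 1.6n²π²/0.6² - 38.156.
First three modes:
  n=1: λ₁ = 1.6π²/0.6² - 38.156 ≈ 5.709
  n=2: λ₂ = 6.4π²/0.6² - 38.156 ≈ 137.304
  n=3: λ₃ = 14.4π²/0.6² - 38.156 ≈ 356.628
Since 1.6π²/0.6² ≈ 43.865 > 38.156, all λₙ > 0.
The n=1 mode decays slowest → dominates as t → ∞.
Asymptotic: v ~ c₁ sin(πx/0.6) e^{-λ₁t} with decay rate λ₁ ≈ 5.709.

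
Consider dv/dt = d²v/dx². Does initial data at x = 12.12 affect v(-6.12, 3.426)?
Yes, for any finite x. The heat equation has infinite propagation speed, so all initial data affects all points at any t > 0.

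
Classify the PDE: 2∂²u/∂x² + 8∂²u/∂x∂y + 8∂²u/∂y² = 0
A = 2, B = 8, C = 8. Discriminant B² - 4AC = 0. Since 0 = 0, parabolic.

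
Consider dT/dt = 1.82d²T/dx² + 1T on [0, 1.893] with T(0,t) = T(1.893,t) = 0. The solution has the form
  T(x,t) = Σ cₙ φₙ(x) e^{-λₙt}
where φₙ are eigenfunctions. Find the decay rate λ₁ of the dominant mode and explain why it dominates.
Eigenvalues: λₙ = 1.82n²π²/1.893² - 1.
First three modes:
  n=1: λ₁ = 1.82π²/1.893² - 1 ≈ 4.013
  n=2: λ₂ = 7.28π²/1.893² - 1 ≈ 19.051
  n=3: λ₃ = 16.38π²/1.893² - 1 ≈ 44.114
Since 1.82π²/1.893² ≈ 5.013 > 1, all λₙ > 0.
The n=1 mode decays slowest → dominates as t → ∞.
Asymptotic: T ~ c₁ sin(πx/1.893) e^{-λ₁t} with decay rate λ₁ ≈ 4.013.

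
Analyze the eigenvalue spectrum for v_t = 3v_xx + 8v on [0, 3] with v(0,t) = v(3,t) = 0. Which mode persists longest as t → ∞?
Eigenvalues: λₙ = 3n²π²/3² - 8.
First three modes:
  n=1: λ₁ = 3π²/3² - 8 ≈ -4.71
  n=2: λ₂ = 12π²/3² - 8 ≈ 5.159
  n=3: λ₃ = 27π²/3² - 8 ≈ 21.609
Since 3π²/3² ≈ 3.29 < 8, λ₁ < 0.
The n=1 mode grows fastest (−λₙ is largest for n=1) → dominates.
Asymptotic: v ~ c₁ sin(πx/3) e^{4.71t} (exponential growth at rate −λ₁ ≈ 4.71).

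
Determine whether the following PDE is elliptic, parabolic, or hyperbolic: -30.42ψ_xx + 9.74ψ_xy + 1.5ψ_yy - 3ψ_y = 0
Coefficients: A = -30.42, B = 9.74, C = 1.5. B² - 4AC = 277.3876, which is positive, so the equation is hyperbolic.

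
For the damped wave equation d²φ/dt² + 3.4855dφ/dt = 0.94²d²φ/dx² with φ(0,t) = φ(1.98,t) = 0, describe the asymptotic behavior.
φ → 0. Damping (γ=3.4855) dissipates energy; oscillations decay exponentially.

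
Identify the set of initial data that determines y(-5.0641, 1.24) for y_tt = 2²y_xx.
Domain of dependence: [-7.5441, -2.5841]. Signals travel at speed 2, so data within |x - -5.0641| ≤ 2·1.24 = 2.48 can reach the point.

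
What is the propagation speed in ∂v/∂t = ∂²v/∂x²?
Infinite. The heat equation is parabolic, not hyperbolic, so disturbances propagate instantly.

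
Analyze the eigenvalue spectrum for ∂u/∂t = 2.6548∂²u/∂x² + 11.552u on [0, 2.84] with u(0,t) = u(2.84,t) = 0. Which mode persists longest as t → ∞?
Eigenvalues: λₙ = 2.6548n²π²/2.84² - 11.552.
First three modes:
  n=1: λ₁ = 2.6548π²/2.84² - 11.552 ≈ -8.303
  n=2: λ₂ = 10.6192π²/2.84² - 11.552 ≈ 1.442
  n=3: λ₃ = 23.8932π²/2.84² - 11.552 ≈ 17.685
Since 2.6548π²/2.84² ≈ 3.249 < 11.552, λ₁ < 0.
The n=1 mode grows fastest (−λₙ is largest for n=1) → dominates.
Asymptotic: u ~ c₁ sin(πx/2.84) e^{8.303t} (exponential growth at rate −λ₁ ≈ 8.303).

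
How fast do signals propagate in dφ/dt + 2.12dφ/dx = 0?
Speed = 2.12. Information travels along x - 2.12t = const (rightward).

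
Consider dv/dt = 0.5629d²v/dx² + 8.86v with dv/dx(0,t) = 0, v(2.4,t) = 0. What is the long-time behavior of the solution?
As t → ∞, v grows unboundedly. Reaction dominates diffusion (r=8.86 > κπ²/(4L²)≈0.24); solution grows exponentially.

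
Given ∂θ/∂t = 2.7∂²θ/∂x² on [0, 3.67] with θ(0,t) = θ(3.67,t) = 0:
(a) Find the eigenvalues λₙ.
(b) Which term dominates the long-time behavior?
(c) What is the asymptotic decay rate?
Eigenvalues: λₙ = 2.7n²π²/3.67².
First three modes:
  n=1: λ₁ = 2.7π²/3.67² ≈ 1.978
  n=2: λ₂ = 10.8π²/3.67² ≈ 7.914 (4× faster decay)
  n=3: λ₃ = 24.3π²/3.67² ≈ 17.806 (9× faster decay)
As t → ∞, higher modes decay exponentially faster. The n=1 mode dominates: θ ~ c₁ sin(πx/3.67) e^{-λ₁t}.
Decay rate: λ₁ = 2.7π²/3.67² ≈ 1.978.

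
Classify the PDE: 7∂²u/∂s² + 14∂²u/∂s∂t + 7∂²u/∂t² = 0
A = 7, B = 14, C = 7. Discriminant B² - 4AC = 0. Since 0 = 0, parabolic.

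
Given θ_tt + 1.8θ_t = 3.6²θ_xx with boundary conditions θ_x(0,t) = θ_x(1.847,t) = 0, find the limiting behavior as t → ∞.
θ → constant (steady state). Damping (γ=1.8) dissipates the nonconstant modes; with Neumann BCs the spatial average obeys M''+γM'=0 and tends to a finite limit.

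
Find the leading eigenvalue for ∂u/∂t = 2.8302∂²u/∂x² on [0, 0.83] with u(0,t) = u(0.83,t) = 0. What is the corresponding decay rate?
Eigenvalues: λₙ = 2.8302n²π²/0.83².
First three modes:
  n=1: λ₁ = 2.8302π²/0.83² ≈ 40.547
  n=2: λ₂ = 11.3208π²/0.83² ≈ 162.189 (4× faster decay)
  n=3: λ₃ = 25.4718π²/0.83² ≈ 364.925 (9× faster decay)
As t → ∞, higher modes decay exponentially faster. The n=1 mode dominates: u ~ c₁ sin(πx/0.83) e^{-λ₁t}.
Decay rate: λ₁ = 2.8302π²/0.83² ≈ 40.547.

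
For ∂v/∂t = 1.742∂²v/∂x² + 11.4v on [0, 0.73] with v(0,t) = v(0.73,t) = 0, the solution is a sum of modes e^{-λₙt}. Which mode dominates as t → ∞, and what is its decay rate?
Eigenvalues: λₙ = 1.742n²π²/0.73² - 11.4.
First three modes:
  n=1: λ₁ = 1.742π²/0.73² - 11.4 ≈ 20.863
  n=2: λ₂ = 6.968π²/0.73² - 11.4 ≈ 117.651
  n=3: λ₃ = 15.678π²/0.73² - 11.4 ≈ 278.965
Since 1.742π²/0.73² ≈ 32.263 > 11.4, all λₙ > 0.
The n=1 mode decays slowest → dominates as t → ∞.
Asymptotic: v ~ c₁ sin(πx/0.73) e^{-λ₁t} with decay rate λ₁ ≈ 20.863.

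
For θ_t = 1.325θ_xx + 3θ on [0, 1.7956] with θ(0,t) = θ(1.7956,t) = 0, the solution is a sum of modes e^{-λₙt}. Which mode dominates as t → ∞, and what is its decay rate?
Eigenvalues: λₙ = 1.325n²π²/1.7956² - 3.
First three modes:
  n=1: λ₁ = 1.325π²/1.7956² - 3 ≈ 1.056
  n=2: λ₂ = 5.3π²/1.7956² - 3 ≈ 13.224
  n=3: λ₃ = 11.925π²/1.7956² - 3 ≈ 33.504
Since 1.325π²/1.7956² ≈ 4.056 > 3, all λₙ > 0.
The n=1 mode decays slowest → dominates as t → ∞.
Asymptotic: θ ~ c₁ sin(πx/1.7956) e^{-λ₁t} with decay rate λ₁ ≈ 1.056.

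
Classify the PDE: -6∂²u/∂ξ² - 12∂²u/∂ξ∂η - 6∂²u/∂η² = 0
A = -6, B = -12, C = -6. Discriminant B² - 4AC = 0. Since 0 = 0, parabolic.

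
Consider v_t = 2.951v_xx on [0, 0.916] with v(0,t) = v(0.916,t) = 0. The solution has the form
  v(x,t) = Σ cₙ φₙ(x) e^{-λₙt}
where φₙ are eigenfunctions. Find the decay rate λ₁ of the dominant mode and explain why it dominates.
Eigenvalues: λₙ = 2.951n²π²/0.916².
First three modes:
  n=1: λ₁ = 2.951π²/0.916² ≈ 34.712
  n=2: λ₂ = 11.804π²/0.916² ≈ 138.847 (4× faster decay)
  n=3: λ₃ = 26.559π²/0.916² ≈ 312.407 (9× faster decay)
As t → ∞, higher modes decay exponentially faster. The n=1 mode dominates: v ~ c₁ sin(πx/0.916) e^{-λ₁t}.
Decay rate: λ₁ = 2.951π²/0.916² ≈ 34.712.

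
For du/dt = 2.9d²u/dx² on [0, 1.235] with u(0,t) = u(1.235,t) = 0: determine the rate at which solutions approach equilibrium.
Eigenvalues: λₙ = 2.9n²π²/1.235².
First three modes:
  n=1: λ₁ = 2.9π²/1.235² ≈ 18.766
  n=2: λ₂ = 11.6π²/1.235² ≈ 75.063 (4× faster decay)
  n=3: λ₃ = 26.1π²/1.235² ≈ 168.891 (9× faster decay)
As t → ∞, higher modes decay exponentially faster. The n=1 mode dominates: u ~ c₁ sin(πx/1.235) e^{-λ₁t}.
Decay rate: λ₁ = 2.9π²/1.235² ≈ 18.766.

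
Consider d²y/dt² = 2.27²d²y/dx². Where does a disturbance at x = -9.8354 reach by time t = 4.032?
Domain of influence: [-18.98804, -0.68276]. Data at x = -9.8354 spreads outward at speed 2.27.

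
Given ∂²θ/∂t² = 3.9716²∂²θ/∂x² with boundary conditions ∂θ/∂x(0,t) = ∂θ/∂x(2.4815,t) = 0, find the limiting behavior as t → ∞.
θ oscillates about a mean that drifts linearly in t (generically unbounded; no decay). There is no damping, so the nonconstant modes persist as standing waves (energy conserved, no decay). But with Neumann conditions at both ends the constant mode has eigenvalue 0: the spatial mean M(t) of θ satisfies M'' = 0, so M(t) = M(0) + M'(0)·t. Unless the initial velocity has zero mean (∫θ_t(x,0)dx = 0), the solution grows linearly in t (unbounded, though not exponentially); if it does have zero mean, the solution stays bounded and simply oscillates.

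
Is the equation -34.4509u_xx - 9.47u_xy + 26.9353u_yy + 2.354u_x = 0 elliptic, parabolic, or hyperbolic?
Computing B² - 4AC with A = -34.4509, B = -9.47, C = 26.9353: discriminant = 3801.46220708 (positive). Answer: hyperbolic.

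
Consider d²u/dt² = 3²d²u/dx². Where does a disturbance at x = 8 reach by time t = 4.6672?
Domain of influence: [-6.0016, 22.0016]. Data at x = 8 spreads outward at speed 3.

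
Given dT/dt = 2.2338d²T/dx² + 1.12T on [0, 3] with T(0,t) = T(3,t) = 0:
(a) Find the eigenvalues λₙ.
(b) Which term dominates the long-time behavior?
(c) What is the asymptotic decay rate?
Eigenvalues: λₙ = 2.2338n²π²/3² - 1.12.
First three modes:
  n=1: λ₁ = 2.2338π²/3² - 1.12 ≈ 1.33
  n=2: λ₂ = 8.9352π²/3² - 1.12 ≈ 8.679
  n=3: λ₃ = 20.1042π²/3² - 1.12 ≈ 20.927
Since 2.2338π²/3² ≈ 2.45 > 1.12, all λₙ > 0.
The n=1 mode decays slowest → dominates as t → ∞.
Asymptotic: T ~ c₁ sin(πx/3) e^{-λ₁t} with decay rate λ₁ ≈ 1.33.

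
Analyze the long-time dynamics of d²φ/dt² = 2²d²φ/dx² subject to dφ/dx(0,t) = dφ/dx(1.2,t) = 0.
Long-time behavior: φ oscillates about a mean that drifts linearly in t (generically unbounded; no decay). There is no damping, so the nonconstant modes persist as standing waves (energy conserved, no decay). But with Neumann conditions at both ends the constant mode has eigenvalue 0: the spatial mean M(t) of φ satisfies M'' = 0, so M(t) = M(0) + M'(0)·t. Unless the initial velocity has zero mean (∫φ_t(x,0)dx = 0), the solution grows linearly in t (unbounded, though not exponentially); if it does have zero mean, the solution stays bounded and simply oscillates.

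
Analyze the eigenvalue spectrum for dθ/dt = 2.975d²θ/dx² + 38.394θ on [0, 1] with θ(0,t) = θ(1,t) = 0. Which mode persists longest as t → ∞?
Eigenvalues: λₙ = 2.975n²π²/1² - 38.394.
First three modes:
  n=1: λ₁ = 2.975π² - 38.394 ≈ -9.032
  n=2: λ₂ = 11.9π² - 38.394 ≈ 79.054
  n=3: λ₃ = 26.775π² - 38.394 ≈ 225.865
Since 2.975π² ≈ 29.362 < 38.394, λ₁ < 0.
The n=1 mode grows fastest (−λₙ is largest for n=1) → dominates.
Asymptotic: θ ~ c₁ sin(πx/1) e^{9.032t} (exponential growth at rate −λ₁ ≈ 9.032).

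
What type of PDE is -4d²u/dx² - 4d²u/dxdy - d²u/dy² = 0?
With A = -4, B = -4, C = -1, the discriminant is 0. This is a parabolic PDE.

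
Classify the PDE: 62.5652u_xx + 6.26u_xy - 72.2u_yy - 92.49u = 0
A = 62.5652, B = 6.26, C = -72.2. Discriminant B² - 4AC = 18108.01736. Since 18108.01736 > 0, hyperbolic.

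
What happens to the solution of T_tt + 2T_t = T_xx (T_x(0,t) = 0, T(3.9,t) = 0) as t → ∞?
T → 0. Damping (γ=2) dissipates energy; oscillations decay exponentially.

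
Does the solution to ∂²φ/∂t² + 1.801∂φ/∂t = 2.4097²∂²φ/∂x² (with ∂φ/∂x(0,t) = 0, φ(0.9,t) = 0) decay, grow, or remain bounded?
φ → 0. Damping (γ=1.801) dissipates energy; oscillations decay exponentially.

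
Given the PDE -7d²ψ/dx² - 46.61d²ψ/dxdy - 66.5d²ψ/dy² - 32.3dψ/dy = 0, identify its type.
The second-order coefficients are A = -7, B = -46.61, C = -66.5. Since B² - 4AC = 310.4921 > 0, this is a hyperbolic PDE.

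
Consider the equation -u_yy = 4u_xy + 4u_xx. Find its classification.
Rewriting in standard form: -4u_xx - 4u_xy - u_yy = 0. Parabolic. (A = -4, B = -4, C = -1 gives B² - 4AC = 0.)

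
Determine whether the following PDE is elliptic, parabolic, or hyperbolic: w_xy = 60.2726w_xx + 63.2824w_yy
Rewriting in standard form: -60.2726w_xx + w_xy - 63.2824w_yy = 0. Coefficients: A = -60.2726, B = 1, C = -63.2824. B² - 4AC = -15255.77912896, which is negative, so the equation is elliptic.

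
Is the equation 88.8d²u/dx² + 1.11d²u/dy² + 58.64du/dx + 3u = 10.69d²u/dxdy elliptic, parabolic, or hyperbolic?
Rewriting in standard form: 88.8d²u/dx² - 10.69d²u/dxdy + 1.11d²u/dy² + 58.64du/dx + 3u = 0. Computing B² - 4AC with A = 88.8, B = -10.69, C = 1.11: discriminant = -279.9959 (negative). Answer: elliptic.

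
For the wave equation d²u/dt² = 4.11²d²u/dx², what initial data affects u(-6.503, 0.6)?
Domain of dependence: [-8.969, -4.037]. Signals travel at speed 4.11, so data within |x - -6.503| ≤ 4.11·0.6 = 2.466 can reach the point.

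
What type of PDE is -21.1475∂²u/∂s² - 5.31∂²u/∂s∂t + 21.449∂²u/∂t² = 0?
With A = -21.1475, B = -5.31, C = 21.449, the discriminant is 1842.56701. This is a hyperbolic PDE.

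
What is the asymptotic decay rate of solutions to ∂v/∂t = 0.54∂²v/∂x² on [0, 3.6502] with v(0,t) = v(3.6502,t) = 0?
Eigenvalues: λₙ = 0.54n²π²/3.6502².
First three modes:
  n=1: λ₁ = 0.54π²/3.6502² ≈ 0.4
  n=2: λ₂ = 2.16π²/3.6502² ≈ 1.6 (4× faster decay)
  n=3: λ₃ = 4.86π²/3.6502² ≈ 3.6 (9× faster decay)
As t → ∞, higher modes decay exponentially faster. The n=1 mode dominates: v ~ c₁ sin(πx/3.6502) e^{-λ₁t}.
Decay rate: λ₁ = 0.54π²/3.6502² ≈ 0.4.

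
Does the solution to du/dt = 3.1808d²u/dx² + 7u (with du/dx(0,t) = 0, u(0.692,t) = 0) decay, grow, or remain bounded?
u → 0. Diffusion dominates reaction (r=7 < κπ²/(4L²)≈16.39); solution decays.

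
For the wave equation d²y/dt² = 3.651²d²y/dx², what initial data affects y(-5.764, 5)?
Domain of dependence: [-24.019, 12.491]. Signals travel at speed 3.651, so data within |x - -5.764| ≤ 3.651·5 = 18.255 can reach the point.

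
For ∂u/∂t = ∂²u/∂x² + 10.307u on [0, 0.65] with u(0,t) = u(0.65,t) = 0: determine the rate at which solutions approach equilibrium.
Eigenvalues: λₙ = n²π²/0.65² - 10.307.
First three modes:
  n=1: λ₁ = π²/0.65² - 10.307 ≈ 13.053
  n=2: λ₂ = 4π²/0.65² - 10.307 ≈ 83.133
  n=3: λ₃ = 9π²/0.65² - 10.307 ≈ 199.933
Since π²/0.65² ≈ 23.36 > 10.307, all λₙ > 0.
The n=1 mode decays slowest → dominates as t → ∞.
Asymptotic: u ~ c₁ sin(πx/0.65) e^{-λ₁t} with decay rate λ₁ ≈ 13.053.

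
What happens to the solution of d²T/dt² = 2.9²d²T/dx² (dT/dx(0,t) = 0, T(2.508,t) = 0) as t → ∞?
T oscillates (no decay). Energy is conserved; the solution oscillates indefinitely as standing waves.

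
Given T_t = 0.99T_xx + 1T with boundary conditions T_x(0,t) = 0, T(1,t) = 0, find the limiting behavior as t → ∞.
T → 0. Diffusion dominates reaction (r=1 < κπ²/(4L²)≈2.44); solution decays.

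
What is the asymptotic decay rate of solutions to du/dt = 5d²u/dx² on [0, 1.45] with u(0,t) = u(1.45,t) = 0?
Eigenvalues: λₙ = 5n²π²/1.45².
First three modes:
  n=1: λ₁ = 5π²/1.45² ≈ 23.471
  n=2: λ₂ = 20π²/1.45² ≈ 93.884 (4× faster decay)
  n=3: λ₃ = 45π²/1.45² ≈ 211.24 (9× faster decay)
As t → ∞, higher modes decay exponentially faster. The n=1 mode dominates: u ~ c₁ sin(πx/1.45) e^{-λ₁t}.
Decay rate: λ₁ = 5π²/1.45² ≈ 23.471.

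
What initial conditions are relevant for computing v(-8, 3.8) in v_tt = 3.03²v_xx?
Domain of dependence: [-19.514, 3.514]. Signals travel at speed 3.03, so data within |x - -8| ≤ 3.03·3.8 = 11.514 can reach the point.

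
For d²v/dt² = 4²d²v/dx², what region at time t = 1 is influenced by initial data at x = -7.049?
Domain of influence: [-11.049, -3.049]. Data at x = -7.049 spreads outward at speed 4.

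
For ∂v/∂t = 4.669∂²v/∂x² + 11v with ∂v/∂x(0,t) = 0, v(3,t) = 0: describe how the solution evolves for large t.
v grows unboundedly. Reaction dominates diffusion (r=11 > κπ²/(4L²)≈1.28); solution grows exponentially.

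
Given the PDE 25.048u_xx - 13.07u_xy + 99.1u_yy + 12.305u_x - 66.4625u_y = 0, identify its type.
The second-order coefficients are A = 25.048, B = -13.07, C = 99.1. Since B² - 4AC = -9758.2023 < 0, this is an elliptic PDE.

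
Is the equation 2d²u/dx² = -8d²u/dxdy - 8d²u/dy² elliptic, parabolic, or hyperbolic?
Rewriting in standard form: 2d²u/dx² + 8d²u/dxdy + 8d²u/dy² = 0. Computing B² - 4AC with A = 2, B = 8, C = 8: discriminant = 0 (zero). Answer: parabolic.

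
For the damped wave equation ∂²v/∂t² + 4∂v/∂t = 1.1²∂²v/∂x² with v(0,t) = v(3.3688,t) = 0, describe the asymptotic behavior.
v → 0. Damping (γ=4) dissipates energy; oscillations decay exponentially.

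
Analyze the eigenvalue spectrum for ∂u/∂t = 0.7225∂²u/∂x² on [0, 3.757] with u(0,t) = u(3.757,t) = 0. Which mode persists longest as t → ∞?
Eigenvalues: λₙ = 0.7225n²π²/3.757².
First three modes:
  n=1: λ₁ = 0.7225π²/3.757² ≈ 0.505
  n=2: λ₂ = 2.89π²/3.757² ≈ 2.021 (4× faster decay)
  n=3: λ₃ = 6.5025π²/3.757² ≈ 4.547 (9× faster decay)
As t → ∞, higher modes decay exponentially faster. The n=1 mode dominates: u ~ c₁ sin(πx/3.757) e^{-λ₁t}.
Decay rate: λ₁ = 0.7225π²/3.757² ≈ 0.505.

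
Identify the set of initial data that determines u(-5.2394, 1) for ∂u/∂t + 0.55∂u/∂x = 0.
A single point: x = -5.7894. The characteristic through (-5.2394, 1) is x - 0.55t = const, so x = -5.2394 - 0.55·1 = -5.7894.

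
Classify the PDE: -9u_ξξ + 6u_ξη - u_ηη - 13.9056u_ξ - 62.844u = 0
A = -9, B = 6, C = -1. Discriminant B² - 4AC = 0. Since 0 = 0, parabolic.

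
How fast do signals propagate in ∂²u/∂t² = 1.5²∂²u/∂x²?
Speed = 1.5. Information travels along characteristics x = x₀ ± 1.5t.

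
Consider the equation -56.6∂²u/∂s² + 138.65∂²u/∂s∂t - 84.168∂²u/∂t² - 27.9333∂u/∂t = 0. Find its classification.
Hyperbolic. (A = -56.6, B = 138.65, C = -84.168 gives B² - 4AC = 168.1873.)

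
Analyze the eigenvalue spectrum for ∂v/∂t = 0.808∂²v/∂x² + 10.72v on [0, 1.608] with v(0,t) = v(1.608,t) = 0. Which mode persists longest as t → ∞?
Eigenvalues: λₙ = 0.808n²π²/1.608² - 10.72.
First three modes:
  n=1: λ₁ = 0.808π²/1.608² - 10.72 ≈ -7.636
  n=2: λ₂ = 3.232π²/1.608² - 10.72 ≈ 1.617
  n=3: λ₃ = 7.272π²/1.608² - 10.72 ≈ 17.038
Since 0.808π²/1.608² ≈ 3.084 < 10.72, λ₁ < 0.
The n=1 mode grows fastest (−λₙ is largest for n=1) → dominates.
Asymptotic: v ~ c₁ sin(πx/1.608) e^{7.636t} (exponential growth at rate −λ₁ ≈ 7.636).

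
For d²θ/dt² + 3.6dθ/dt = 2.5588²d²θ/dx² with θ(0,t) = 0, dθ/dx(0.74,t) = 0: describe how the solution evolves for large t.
θ → 0. Damping (γ=3.6) dissipates energy; oscillations decay exponentially.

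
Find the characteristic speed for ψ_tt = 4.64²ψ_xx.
Speed = 4.64. Information travels along characteristics x = x₀ ± 4.64t.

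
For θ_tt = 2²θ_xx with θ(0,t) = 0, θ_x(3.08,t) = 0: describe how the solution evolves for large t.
θ oscillates (no decay). Energy is conserved; the solution oscillates indefinitely as standing waves.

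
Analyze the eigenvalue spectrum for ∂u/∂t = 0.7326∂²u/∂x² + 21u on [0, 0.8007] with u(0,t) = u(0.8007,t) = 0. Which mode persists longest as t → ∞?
Eigenvalues: λₙ = 0.7326n²π²/0.8007² - 21.
First three modes:
  n=1: λ₁ = 0.7326π²/0.8007² - 21 ≈ -9.722
  n=2: λ₂ = 2.9304π²/0.8007² - 21 ≈ 24.111
  n=3: λ₃ = 6.5934π²/0.8007² - 21 ≈ 80.501
Since 0.7326π²/0.8007² ≈ 11.278 < 21, λ₁ < 0.
The n=1 mode grows fastest (−λₙ is largest for n=1) → dominates.
Asymptotic: u ~ c₁ sin(πx/0.8007) e^{9.722t} (exponential growth at rate −λ₁ ≈ 9.722).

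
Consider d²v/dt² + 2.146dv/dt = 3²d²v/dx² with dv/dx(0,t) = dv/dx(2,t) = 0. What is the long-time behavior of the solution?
As t → ∞, v → constant (steady state). Damping (γ=2.146) dissipates the nonconstant modes; with Neumann BCs the spatial average obeys M''+γM'=0 and tends to a finite limit.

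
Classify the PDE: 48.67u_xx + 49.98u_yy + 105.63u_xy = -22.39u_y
Rewriting in standard form: 48.67u_xx + 105.63u_xy + 49.98u_yy + 22.39u_y = 0. A = 48.67, B = 105.63, C = 49.98. Discriminant B² - 4AC = 1427.5905. Since 1427.5905 > 0, hyperbolic.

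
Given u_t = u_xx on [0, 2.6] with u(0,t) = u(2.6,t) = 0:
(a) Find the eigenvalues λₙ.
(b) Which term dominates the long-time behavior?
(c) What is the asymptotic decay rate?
Eigenvalues: λₙ = n²π²/2.6².
First three modes:
  n=1: λ₁ = π²/2.6² ≈ 1.46
  n=2: λ₂ = 4π²/2.6² ≈ 5.84 (4× faster decay)
  n=3: λ₃ = 9π²/2.6² ≈ 13.14 (9× faster decay)
As t → ∞, higher modes decay exponentially faster. The n=1 mode dominates: u ~ c₁ sin(πx/2.6) e^{-λ₁t}.
Decay rate: λ₁ = π²/2.6² ≈ 1.46.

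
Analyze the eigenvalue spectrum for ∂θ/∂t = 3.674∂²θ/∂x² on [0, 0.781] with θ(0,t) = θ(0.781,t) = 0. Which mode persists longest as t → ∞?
Eigenvalues: λₙ = 3.674n²π²/0.781².
First three modes:
  n=1: λ₁ = 3.674π²/0.781² ≈ 59.448
  n=2: λ₂ = 14.696π²/0.781² ≈ 237.792 (4× faster decay)
  n=3: λ₃ = 33.066π²/0.781² ≈ 535.031 (9× faster decay)
As t → ∞, higher modes decay exponentially faster. The n=1 mode dominates: θ ~ c₁ sin(πx/0.781) e^{-λ₁t}.
Decay rate: λ₁ = 3.674π²/0.781² ≈ 59.448.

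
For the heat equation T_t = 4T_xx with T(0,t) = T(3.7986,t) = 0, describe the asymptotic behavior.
T → 0. Heat diffuses out through both boundaries.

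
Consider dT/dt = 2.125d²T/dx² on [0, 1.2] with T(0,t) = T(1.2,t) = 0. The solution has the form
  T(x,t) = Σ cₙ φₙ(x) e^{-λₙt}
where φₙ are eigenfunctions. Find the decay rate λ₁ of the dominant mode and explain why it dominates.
Eigenvalues: λₙ = 2.125n²π²/1.2².
First three modes:
  n=1: λ₁ = 2.125π²/1.2² ≈ 14.565
  n=2: λ₂ = 8.5π²/1.2² ≈ 58.258 (4× faster decay)
  n=3: λ₃ = 19.125π²/1.2² ≈ 131.081 (9× faster decay)
As t → ∞, higher modes decay exponentially faster. The n=1 mode dominates: T ~ c₁ sin(πx/1.2) e^{-λ₁t}.
Decay rate: λ₁ = 2.125π²/1.2² ≈ 14.565.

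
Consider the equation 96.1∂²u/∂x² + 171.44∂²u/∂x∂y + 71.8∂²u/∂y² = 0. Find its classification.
Hyperbolic. (A = 96.1, B = 171.44, C = 71.8 gives B² - 4AC = 1791.7536.)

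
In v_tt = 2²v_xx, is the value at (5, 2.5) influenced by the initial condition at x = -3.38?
No. The domain of dependence is [0, 10], and -3.38 is outside this interval.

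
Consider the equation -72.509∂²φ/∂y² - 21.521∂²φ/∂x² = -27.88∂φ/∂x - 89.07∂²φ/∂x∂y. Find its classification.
Rewriting in standard form: -21.521∂²φ/∂x² + 89.07∂²φ/∂x∂y - 72.509∂²φ/∂y² + 27.88∂φ/∂x = 0. Hyperbolic. (A = -21.521, B = 89.07, C = -72.509 gives B² - 4AC = 1691.600144.)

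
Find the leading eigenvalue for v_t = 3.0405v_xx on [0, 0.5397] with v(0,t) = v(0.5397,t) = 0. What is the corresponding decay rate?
Eigenvalues: λₙ = 3.0405n²π²/0.5397².
First three modes:
  n=1: λ₁ = 3.0405π²/0.5397² ≈ 103.024
  n=2: λ₂ = 12.162π²/0.5397² ≈ 412.097 (4× faster decay)
  n=3: λ₃ = 27.3645π²/0.5397² ≈ 927.219 (9× faster decay)
As t → ∞, higher modes decay exponentially faster. The n=1 mode dominates: v ~ c₁ sin(πx/0.5397) e^{-λ₁t}.
Decay rate: λ₁ = 3.0405π²/0.5397² ≈ 103.024.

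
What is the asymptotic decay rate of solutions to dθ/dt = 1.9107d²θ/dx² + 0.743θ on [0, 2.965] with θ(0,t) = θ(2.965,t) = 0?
Eigenvalues: λₙ = 1.9107n²π²/2.965² - 0.743.
First three modes:
  n=1: λ₁ = 1.9107π²/2.965² - 0.743 ≈ 1.402
  n=2: λ₂ = 7.6428π²/2.965² - 0.743 ≈ 7.837
  n=3: λ₃ = 17.1963π²/2.965² - 0.743 ≈ 18.563
Since 1.9107π²/2.965² ≈ 2.145 > 0.743, all λₙ > 0.
The n=1 mode decays slowest → dominates as t → ∞.
Asymptotic: θ ~ c₁ sin(πx/2.965) e^{-λ₁t} with decay rate λ₁ ≈ 1.402.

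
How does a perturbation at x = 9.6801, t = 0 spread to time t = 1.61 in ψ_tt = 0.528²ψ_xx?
Domain of influence: [8.83002, 10.53018]. Data at x = 9.6801 spreads outward at speed 0.528.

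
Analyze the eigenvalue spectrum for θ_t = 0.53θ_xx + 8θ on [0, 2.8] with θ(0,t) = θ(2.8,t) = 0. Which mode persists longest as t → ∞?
Eigenvalues: λₙ = 0.53n²π²/2.8² - 8.
First three modes:
  n=1: λ₁ = 0.53π²/2.8² - 8 ≈ -7.333
  n=2: λ₂ = 2.12π²/2.8² - 8 ≈ -5.331
  n=3: λ₃ = 4.77π²/2.8² - 8 ≈ -1.995
Since 0.53π²/2.8² ≈ 0.667 < 8, λ₁ < 0.
The n=1 mode grows fastest (−λₙ is largest for n=1) → dominates.
Asymptotic: θ ~ c₁ sin(πx/2.8) e^{7.333t} (exponential growth at rate −λ₁ ≈ 7.333).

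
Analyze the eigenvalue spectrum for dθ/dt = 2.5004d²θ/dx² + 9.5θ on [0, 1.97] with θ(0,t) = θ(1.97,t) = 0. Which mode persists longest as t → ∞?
Eigenvalues: λₙ = 2.5004n²π²/1.97² - 9.5.
First three modes:
  n=1: λ₁ = 2.5004π²/1.97² - 9.5 ≈ -3.141
  n=2: λ₂ = 10.0016π²/1.97² - 9.5 ≈ 15.935
  n=3: λ₃ = 22.5036π²/1.97² - 9.5 ≈ 47.729
Since 2.5004π²/1.97² ≈ 6.359 < 9.5, λ₁ < 0.
The n=1 mode grows fastest (−λₙ is largest for n=1) → dominates.
Asymptotic: θ ~ c₁ sin(πx/1.97) e^{3.141t} (exponential growth at rate −λ₁ ≈ 3.141).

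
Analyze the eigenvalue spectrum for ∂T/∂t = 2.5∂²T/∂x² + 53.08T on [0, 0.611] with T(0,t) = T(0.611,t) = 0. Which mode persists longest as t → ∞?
Eigenvalues: λₙ = 2.5n²π²/0.611² - 53.08.
First three modes:
  n=1: λ₁ = 2.5π²/0.611² - 53.08 ≈ 13.013
  n=2: λ₂ = 10π²/0.611² - 53.08 ≈ 211.293
  n=3: λ₃ = 22.5π²/0.611² - 53.08 ≈ 541.76
Since 2.5π²/0.611² ≈ 66.093 > 53.08, all λₙ > 0.
The n=1 mode decays slowest → dominates as t → ∞.
Asymptotic: T ~ c₁ sin(πx/0.611) e^{-λ₁t} with decay rate λ₁ ≈ 13.013.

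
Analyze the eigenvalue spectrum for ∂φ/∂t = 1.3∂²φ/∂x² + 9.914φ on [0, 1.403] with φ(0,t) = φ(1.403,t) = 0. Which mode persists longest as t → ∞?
Eigenvalues: λₙ = 1.3n²π²/1.403² - 9.914.
First three modes:
  n=1: λ₁ = 1.3π²/1.403² - 9.914 ≈ -3.396
  n=2: λ₂ = 5.2π²/1.403² - 9.914 ≈ 16.159
  n=3: λ₃ = 11.7π²/1.403² - 9.914 ≈ 48.75
Since 1.3π²/1.403² ≈ 6.518 < 9.914, λ₁ < 0.
The n=1 mode grows fastest (−λₙ is largest for n=1) → dominates.
Asymptotic: φ ~ c₁ sin(πx/1.403) e^{3.396t} (exponential growth at rate −λ₁ ≈ 3.396).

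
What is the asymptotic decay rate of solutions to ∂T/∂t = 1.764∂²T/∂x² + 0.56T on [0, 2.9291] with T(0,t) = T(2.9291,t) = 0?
Eigenvalues: λₙ = 1.764n²π²/2.9291² - 0.56.
First three modes:
  n=1: λ₁ = 1.764π²/2.9291² - 0.56 ≈ 1.469
  n=2: λ₂ = 7.056π²/2.9291² - 0.56 ≈ 7.557
  n=3: λ₃ = 15.876π²/2.9291² - 0.56 ≈ 17.703
Since 1.764π²/2.9291² ≈ 2.029 > 0.56, all λₙ > 0.
The n=1 mode decays slowest → dominates as t → ∞.
Asymptotic: T ~ c₁ sin(πx/2.9291) e^{-λ₁t} with decay rate λ₁ ≈ 1.469.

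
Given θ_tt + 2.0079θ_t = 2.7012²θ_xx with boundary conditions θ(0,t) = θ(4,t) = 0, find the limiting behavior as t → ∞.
θ → 0. Damping (γ=2.0079) dissipates energy; oscillations decay exponentially.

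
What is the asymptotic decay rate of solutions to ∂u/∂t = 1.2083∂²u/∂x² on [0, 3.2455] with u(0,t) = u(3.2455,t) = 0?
Eigenvalues: λₙ = 1.2083n²π²/3.2455².
First three modes:
  n=1: λ₁ = 1.2083π²/3.2455² ≈ 1.132
  n=2: λ₂ = 4.8332π²/3.2455² ≈ 4.529 (4× faster decay)
  n=3: λ₃ = 10.8747π²/3.2455² ≈ 10.19 (9× faster decay)
As t → ∞, higher modes decay exponentially faster. The n=1 mode dominates: u ~ c₁ sin(πx/3.2455) e^{-λ₁t}.
Decay rate: λ₁ = 1.2083π²/3.2455² ≈ 1.132.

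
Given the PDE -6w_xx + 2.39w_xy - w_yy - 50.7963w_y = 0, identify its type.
The second-order coefficients are A = -6, B = 2.39, C = -1. Since B² - 4AC = -18.2879 < 0, this is an elliptic PDE.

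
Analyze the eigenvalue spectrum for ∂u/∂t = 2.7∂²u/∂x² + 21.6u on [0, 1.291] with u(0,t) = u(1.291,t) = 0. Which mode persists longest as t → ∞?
Eigenvalues: λₙ = 2.7n²π²/1.291² - 21.6.
First three modes:
  n=1: λ₁ = 2.7π²/1.291² - 21.6 ≈ -5.611
  n=2: λ₂ = 10.8π²/1.291² - 21.6 ≈ 42.354
  n=3: λ₃ = 24.3π²/1.291² - 21.6 ≈ 122.298
Since 2.7π²/1.291² ≈ 15.989 < 21.6, λ₁ < 0.
The n=1 mode grows fastest (−λₙ is largest for n=1) → dominates.
Asymptotic: u ~ c₁ sin(πx/1.291) e^{5.611t} (exponential growth at rate −λ₁ ≈ 5.611).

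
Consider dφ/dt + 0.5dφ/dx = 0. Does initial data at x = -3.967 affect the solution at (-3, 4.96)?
No. Only data at x = -5.48 affects (-3, 4.96). Advection has one-way propagation along characteristics.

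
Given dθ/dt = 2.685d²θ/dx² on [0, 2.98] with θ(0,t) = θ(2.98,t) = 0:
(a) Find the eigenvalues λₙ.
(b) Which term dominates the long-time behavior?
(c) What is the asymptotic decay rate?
Eigenvalues: λₙ = 2.685n²π²/2.98².
First three modes:
  n=1: λ₁ = 2.685π²/2.98² ≈ 2.984
  n=2: λ₂ = 10.74π²/2.98² ≈ 11.936 (4× faster decay)
  n=3: λ₃ = 24.165π²/2.98² ≈ 26.857 (9× faster decay)
As t → ∞, higher modes decay exponentially faster. The n=1 mode dominates: θ ~ c₁ sin(πx/2.98) e^{-λ₁t}.
Decay rate: λ₁ = 2.685π²/2.98² ≈ 2.984.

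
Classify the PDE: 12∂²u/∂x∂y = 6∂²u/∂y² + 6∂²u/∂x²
Rewriting in standard form: -6∂²u/∂x² + 12∂²u/∂x∂y - 6∂²u/∂y² = 0. A = -6, B = 12, C = -6. Discriminant B² - 4AC = 0. Since 0 = 0, parabolic.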